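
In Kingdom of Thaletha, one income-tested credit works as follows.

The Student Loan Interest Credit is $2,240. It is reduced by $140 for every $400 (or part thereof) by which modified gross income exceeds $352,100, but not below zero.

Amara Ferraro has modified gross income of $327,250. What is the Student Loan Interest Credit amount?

Student Loan Interest Credit: $327,250 is at or below the $352,100 threshold, so the full $2,240 applies.

$2,240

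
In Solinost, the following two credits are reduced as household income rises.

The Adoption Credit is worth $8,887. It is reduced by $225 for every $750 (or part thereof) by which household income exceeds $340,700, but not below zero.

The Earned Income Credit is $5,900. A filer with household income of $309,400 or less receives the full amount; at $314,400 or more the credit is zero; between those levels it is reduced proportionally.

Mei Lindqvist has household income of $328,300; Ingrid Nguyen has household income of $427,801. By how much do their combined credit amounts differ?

$8,887

Mei ($328,300): Adoption Credit: $328,300 is at or below the $340,700 threshold, so the full $8,887 applies. Earned Income Credit: $328,300 is at or above $314,400, so the credit is $0. total $8,887 + $0 = $8,887
Ingrid ($427,801): Adoption Credit: income exceeds $340,700 by $87,101 → 117 increments × $225 = $26,325 ≥ base, so the credit is $0. Earned Income Credit: $427,801 is at or above $314,400, so the credit is $0. total $0 + $0 = $0
Difference: |$8,887 − $0| = $8,887.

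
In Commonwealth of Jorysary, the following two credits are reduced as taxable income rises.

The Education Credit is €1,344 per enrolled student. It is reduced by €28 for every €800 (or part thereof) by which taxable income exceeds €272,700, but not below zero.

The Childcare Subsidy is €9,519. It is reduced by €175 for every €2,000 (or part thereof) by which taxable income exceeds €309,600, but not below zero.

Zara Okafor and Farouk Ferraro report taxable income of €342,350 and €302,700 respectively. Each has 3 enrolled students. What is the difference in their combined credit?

Zara (€342,350): Education Credit: base = 3 × €1,344 = €4,032. income exceeds €272,700 by €69,650, which is 88 full-or-partial €800 increments; reduction = 88 × €28 = €2,464, leaving €1,568. Childcare Subsidy: income exceeds €309,600 by €32,750, which is 17 full-or-partial €2,000 increments; reduction = 17 × €175 = €2,975, leaving €6,544. total €1,568 + €6,544 = €8,112
Farouk (€302,700): Education Credit: base = 3 × €1,344 = €4,032. income exceeds €272,700 by €30,000, which is 38 full-or-partial €800 increments; reduction = 38 × €28 = €1,064, leaving €2,968. Childcare Subsidy: €302,700 is at or below the €309,600 threshold, so the full €9,519 applies. total €2,968 + €9,519 = €12,487
Difference: |€8,112 − €12,487| = €4,375.

€4,375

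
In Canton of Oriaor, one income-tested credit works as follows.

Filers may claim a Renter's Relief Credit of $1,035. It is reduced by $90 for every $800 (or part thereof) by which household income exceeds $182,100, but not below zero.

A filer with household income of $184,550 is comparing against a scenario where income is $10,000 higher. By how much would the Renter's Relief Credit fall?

At $184,550 — income exceeds $182,100 by $2,450, which is 4 full-or-partial $800 increments; reduction = 4 × $90 = $360, leaving $675.
At $194,550 — income exceeds $182,100 by $12,450 → 16 increments × $90 = $1,440 ≥ base, so the credit is $0.
Lost: $675 − $0 = $675.

$675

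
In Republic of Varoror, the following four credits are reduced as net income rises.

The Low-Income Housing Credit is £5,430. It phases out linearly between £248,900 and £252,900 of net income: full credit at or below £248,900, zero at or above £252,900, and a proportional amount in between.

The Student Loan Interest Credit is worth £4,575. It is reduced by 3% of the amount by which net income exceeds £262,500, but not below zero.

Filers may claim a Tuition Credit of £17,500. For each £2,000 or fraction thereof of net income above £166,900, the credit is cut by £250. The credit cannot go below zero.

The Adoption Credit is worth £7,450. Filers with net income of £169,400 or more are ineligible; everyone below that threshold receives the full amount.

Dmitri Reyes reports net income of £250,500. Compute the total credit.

Low-Income Housing Credit: £250,500 is £1,600 into a £4,000 phase-out range, leaving 2,400/4,000 of the credit: £5,430 × 2,400/4,000 = £3,258.
Student Loan Interest Credit: £250,500 is at or below the £262,500 threshold, so the full £4,575 applies.
Tuition Credit: income exceeds £166,900 by £83,600, which is 42 full-or-partial £2,000 increments; reduction = 42 × £250 = £10,500, leaving £7,000.
Adoption Credit: £250,500 meets or exceeds the £169,400 cutoff, so the credit is £0.
Total: £3,258 + £4,575 + £7,000 + £0 = £14,833.

£14,833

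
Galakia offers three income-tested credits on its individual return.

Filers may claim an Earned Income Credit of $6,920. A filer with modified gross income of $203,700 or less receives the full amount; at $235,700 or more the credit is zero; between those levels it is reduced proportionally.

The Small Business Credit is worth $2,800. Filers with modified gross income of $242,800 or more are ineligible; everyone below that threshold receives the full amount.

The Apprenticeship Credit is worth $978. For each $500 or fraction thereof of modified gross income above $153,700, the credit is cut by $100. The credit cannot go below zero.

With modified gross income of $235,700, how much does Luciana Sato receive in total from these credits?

Earned Income Credit: $235,700 is at or above $235,700, so the credit is $0.
Small Business Credit: $235,700 is below the $242,800 cutoff, so the full $2,800 applies.
Apprenticeship Credit: income exceeds $153,700 by $82,000 → 164 increments × $100 = $16,400 ≥ base, so the credit is $0.
Total: $0 + $2,800 + $0 = $2,800.

$2,800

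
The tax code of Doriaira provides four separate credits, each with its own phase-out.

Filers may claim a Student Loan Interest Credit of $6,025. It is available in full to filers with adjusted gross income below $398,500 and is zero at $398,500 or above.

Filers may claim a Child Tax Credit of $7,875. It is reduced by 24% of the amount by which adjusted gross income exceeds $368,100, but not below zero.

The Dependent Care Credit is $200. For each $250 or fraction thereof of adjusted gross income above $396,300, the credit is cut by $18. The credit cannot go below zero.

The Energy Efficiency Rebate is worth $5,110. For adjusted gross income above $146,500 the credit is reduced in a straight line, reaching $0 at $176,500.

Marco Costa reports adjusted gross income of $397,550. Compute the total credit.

Student Loan Interest Credit: $397,550 is below the $398,500 cutoff, so the full $6,025 applies.
Child Tax Credit: 24% of the $29,450 excess over $368,100 is $7,068; credit = $7,875 − $7,068 = $807.
Dependent Care Credit: income exceeds $396,300 by $1,250, which is 5 full-or-partial $250 increments; reduction = 5 × $18 = $90, leaving $110.
Energy Efficiency Rebate: $397,550 is at or above $176,500, so the credit is $0.
Total: $6,025 + $807 + $110 + $0 = $6,942.

$6,942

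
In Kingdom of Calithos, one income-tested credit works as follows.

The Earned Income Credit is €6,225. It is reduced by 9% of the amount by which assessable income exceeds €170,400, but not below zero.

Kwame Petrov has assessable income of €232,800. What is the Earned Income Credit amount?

€609

Earned Income Credit: 9% of the €62,400 excess over €170,400 is €5,616; credit = €6,225 − €5,616 = €609.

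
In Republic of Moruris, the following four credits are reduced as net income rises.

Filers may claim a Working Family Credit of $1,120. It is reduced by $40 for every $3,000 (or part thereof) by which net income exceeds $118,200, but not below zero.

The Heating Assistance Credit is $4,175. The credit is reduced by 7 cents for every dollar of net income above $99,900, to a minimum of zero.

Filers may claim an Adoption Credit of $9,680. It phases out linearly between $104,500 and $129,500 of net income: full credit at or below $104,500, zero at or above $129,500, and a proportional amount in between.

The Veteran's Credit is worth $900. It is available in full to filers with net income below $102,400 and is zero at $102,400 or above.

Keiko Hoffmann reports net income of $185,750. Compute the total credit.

Working Family Credit: income exceeds $118,200 by $67,550, which is 23 full-or-partial $3,000 increments; reduction = 23 × $40 = $920, leaving $200.
Heating Assistance Credit: 7% of the $85,850 excess over $99,900 is $6,009.50 ≥ base, so the credit is $0.
Adoption Credit: $185,750 is at or above $129,500, so the credit is $0.
Veteran's Credit: $185,750 meets or exceeds the $102,400 cutoff, so the credit is $0.
Total: $200 + $0 + $0 + $0 = $200.

$200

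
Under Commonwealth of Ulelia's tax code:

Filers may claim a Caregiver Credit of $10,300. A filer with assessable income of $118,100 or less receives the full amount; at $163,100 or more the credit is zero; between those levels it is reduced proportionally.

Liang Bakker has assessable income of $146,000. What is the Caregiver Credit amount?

$3,914

Caregiver Credit: $146,000 is $27,900 into a $45,000 phase-out range, leaving 17,100/45,000 of the credit: $10,300 × 17,100/45,000 = $3,914.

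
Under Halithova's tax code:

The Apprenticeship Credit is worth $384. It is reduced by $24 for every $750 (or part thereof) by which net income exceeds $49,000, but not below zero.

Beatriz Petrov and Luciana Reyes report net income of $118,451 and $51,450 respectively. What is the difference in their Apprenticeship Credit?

Beatriz ($118,451): Apprenticeship Credit: income exceeds $49,000 by $69,451 → 93 increments × $24 = $2,232 ≥ base, so the credit is $0.
Luciana ($51,450): Apprenticeship Credit: income exceeds $49,000 by $2,450, which is 4 full-or-partial $750 increments; reduction = 4 × $24 = $96, leaving $288.
Difference: |$0 − $288| = $288.

$288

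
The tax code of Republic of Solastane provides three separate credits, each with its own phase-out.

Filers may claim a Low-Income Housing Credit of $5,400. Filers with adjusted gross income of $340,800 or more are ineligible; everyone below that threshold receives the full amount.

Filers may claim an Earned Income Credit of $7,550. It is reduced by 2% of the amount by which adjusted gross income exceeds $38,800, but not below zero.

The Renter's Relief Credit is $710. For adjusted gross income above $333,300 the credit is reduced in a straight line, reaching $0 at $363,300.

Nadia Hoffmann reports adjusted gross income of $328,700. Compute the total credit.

$7,862

Low-Income Housing Credit: $328,700 is below the $340,800 cutoff, so the full $5,400 applies.
Earned Income Credit: 2% of the $289,900 excess over $38,800 is $5,798; credit = $7,550 − $5,798 = $1,752.
Renter's Relief Credit: $328,700 is at or below the $333,300 threshold, so the full $710 applies.
Total: $5,400 + $1,752 + $710 = $7,862.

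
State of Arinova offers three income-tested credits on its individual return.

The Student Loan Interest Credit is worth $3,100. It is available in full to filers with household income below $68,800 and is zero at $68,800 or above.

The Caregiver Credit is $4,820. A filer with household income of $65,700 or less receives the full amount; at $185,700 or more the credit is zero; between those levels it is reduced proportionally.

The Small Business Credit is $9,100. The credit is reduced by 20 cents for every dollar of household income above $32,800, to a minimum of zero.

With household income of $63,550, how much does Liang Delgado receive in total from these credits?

Student Loan Interest Credit: $63,550 is below the $68,800 cutoff, so the full $3,100 applies.
Caregiver Credit: $63,550 is at or below the $65,700 threshold, so the full $4,820 applies.
Small Business Credit: 20% of the $30,750 excess over $32,800 is $6,150; credit = $9,100 − $6,150 = $2,950.
Total: $3,100 + $4,820 + $2,950 = $10,870.

$10,870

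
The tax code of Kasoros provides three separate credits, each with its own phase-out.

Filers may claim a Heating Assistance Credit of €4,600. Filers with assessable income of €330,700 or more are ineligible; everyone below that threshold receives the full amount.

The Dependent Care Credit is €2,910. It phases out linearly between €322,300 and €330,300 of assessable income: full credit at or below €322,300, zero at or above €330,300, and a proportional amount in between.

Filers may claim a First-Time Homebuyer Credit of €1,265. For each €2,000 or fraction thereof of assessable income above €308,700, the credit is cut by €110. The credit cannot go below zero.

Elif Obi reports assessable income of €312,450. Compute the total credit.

Heating Assistance Credit: €312,450 is below the €330,700 cutoff, so the full €4,600 applies.
Dependent Care Credit: €312,450 is at or below the €322,300 threshold, so the full €2,910 applies.
First-Time Homebuyer Credit: income exceeds €308,700 by €3,750, which is 2 full-or-partial €2,000 increments; reduction = 2 × €110 = €220, leaving €1,045.
Total: €4,600 + €2,910 + €1,045 = €8,555.

€8,555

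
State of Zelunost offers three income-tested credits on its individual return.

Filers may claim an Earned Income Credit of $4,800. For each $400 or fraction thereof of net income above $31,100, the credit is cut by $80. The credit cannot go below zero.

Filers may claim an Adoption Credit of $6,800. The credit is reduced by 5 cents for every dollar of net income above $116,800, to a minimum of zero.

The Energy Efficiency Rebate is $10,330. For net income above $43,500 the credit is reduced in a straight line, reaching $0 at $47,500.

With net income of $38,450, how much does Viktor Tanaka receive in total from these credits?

$20,410

Earned Income Credit: income exceeds $31,100 by $7,350, which is 19 full-or-partial $400 increments; reduction = 19 × $80 = $1,520, leaving $3,280.
Adoption Credit: $38,450 is at or below the $116,800 threshold, so the full $6,800 applies.
Energy Efficiency Rebate: $38,450 is at or below the $43,500 threshold, so the full $10,330 applies.
Total: $3,280 + $6,800 + $10,330 = $20,410.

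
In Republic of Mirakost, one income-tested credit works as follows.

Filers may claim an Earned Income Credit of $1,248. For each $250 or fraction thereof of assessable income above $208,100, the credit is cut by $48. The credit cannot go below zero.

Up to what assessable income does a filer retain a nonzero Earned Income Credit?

$214,350

After 25 increments the reduction is 25 × $48 = $1,200, leaving $48; one more increment wipes it out. Increment 25 ends at excess 25 × $250 = $6,250, so the highest qualifying income is $208,100 + $6,250 = $214,350.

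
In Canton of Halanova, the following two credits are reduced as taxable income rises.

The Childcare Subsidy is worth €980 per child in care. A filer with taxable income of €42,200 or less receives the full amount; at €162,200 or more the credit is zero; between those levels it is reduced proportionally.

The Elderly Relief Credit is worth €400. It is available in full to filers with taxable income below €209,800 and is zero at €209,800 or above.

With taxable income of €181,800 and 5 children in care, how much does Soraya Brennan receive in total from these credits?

Childcare Subsidy: base = 5 × €980 = €4,900. €181,800 is at or above €162,200, so the credit is €0.
Elderly Relief Credit: €181,800 is below the €209,800 cutoff, so the full €400 applies.
Total: €0 + €400 = €400.

€400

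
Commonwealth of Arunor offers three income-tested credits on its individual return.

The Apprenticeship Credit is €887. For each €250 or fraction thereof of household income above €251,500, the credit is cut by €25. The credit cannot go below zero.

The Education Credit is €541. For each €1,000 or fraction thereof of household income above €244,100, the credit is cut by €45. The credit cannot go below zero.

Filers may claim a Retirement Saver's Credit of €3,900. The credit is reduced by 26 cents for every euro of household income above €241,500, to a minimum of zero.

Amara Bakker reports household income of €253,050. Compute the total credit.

€1,745

Apprenticeship Credit: income exceeds €251,500 by €1,550, which is 7 full-or-partial €250 increments; reduction = 7 × €25 = €175, leaving €712.
Education Credit: income exceeds €244,100 by €8,950, which is 9 full-or-partial €1,000 increments; reduction = 9 × €45 = €405, leaving €136.
Retirement Saver's Credit: 26% of the €11,550 excess over €241,500 is €3,003; credit = €3,900 − €3,003 = €897.
Total: €712 + €136 + €897 = €1,745.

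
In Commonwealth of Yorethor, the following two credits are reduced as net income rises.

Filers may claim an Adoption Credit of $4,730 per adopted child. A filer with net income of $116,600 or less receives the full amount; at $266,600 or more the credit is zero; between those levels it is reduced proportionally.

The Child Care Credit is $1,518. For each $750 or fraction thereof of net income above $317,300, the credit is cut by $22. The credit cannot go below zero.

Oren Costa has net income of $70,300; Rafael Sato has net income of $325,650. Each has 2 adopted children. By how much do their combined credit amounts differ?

Oren ($70,300): Adoption Credit: base = 2 × $4,730 = $9,460. $70,300 is at or below the $116,600 threshold, so the full $9,460 applies. Child Care Credit: $70,300 is at or below the $317,300 threshold, so the full $1,518 applies. total $9,460 + $1,518 = $10,978
Rafael ($325,650): Adoption Credit: base = 2 × $4,730 = $9,460. $325,650 is at or above $266,600, so the credit is $0. Child Care Credit: income exceeds $317,300 by $8,350, which is 12 full-or-partial $750 increments; reduction = 12 × $22 = $264, leaving $1,254. total $0 + $1,254 = $1,254
Difference: |$10,978 − $1,254| = $9,724.

$9,724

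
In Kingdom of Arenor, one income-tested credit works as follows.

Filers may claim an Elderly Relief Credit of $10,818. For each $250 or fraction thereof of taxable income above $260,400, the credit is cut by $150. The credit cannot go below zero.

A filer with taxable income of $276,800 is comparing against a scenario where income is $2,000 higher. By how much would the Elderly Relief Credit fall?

$918

At $276,800 — income exceeds $260,400 by $16,400, which is 66 full-or-partial $250 increments; reduction = 66 × $150 = $9,900, leaving $918.
At $278,800 — income exceeds $260,400 by $18,400 → 74 increments × $150 = $11,100 ≥ base, so the credit is $0.
Lost: $918 − $0 = $918.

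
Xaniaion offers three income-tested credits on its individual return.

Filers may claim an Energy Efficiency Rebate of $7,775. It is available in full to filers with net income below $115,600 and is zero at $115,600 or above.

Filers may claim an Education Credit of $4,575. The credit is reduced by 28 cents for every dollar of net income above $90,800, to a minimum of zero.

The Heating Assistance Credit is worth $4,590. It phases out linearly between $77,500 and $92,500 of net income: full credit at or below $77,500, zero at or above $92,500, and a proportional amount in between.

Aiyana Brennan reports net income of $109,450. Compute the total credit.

$7,775

Energy Efficiency Rebate: $109,450 is below the $115,600 cutoff, so the full $7,775 applies.
Education Credit: 28% of the $18,650 excess over $90,800 is $5,222 ≥ base, so the credit is $0.
Heating Assistance Credit: $109,450 is at or above $92,500, so the credit is $0.
Total: $7,775 + $0 + $0 = $7,775.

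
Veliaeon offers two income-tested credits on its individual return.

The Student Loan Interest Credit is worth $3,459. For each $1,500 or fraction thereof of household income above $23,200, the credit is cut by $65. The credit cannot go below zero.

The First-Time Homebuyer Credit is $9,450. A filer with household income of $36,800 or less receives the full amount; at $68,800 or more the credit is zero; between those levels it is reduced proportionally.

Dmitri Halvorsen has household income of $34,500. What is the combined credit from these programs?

Student Loan Interest Credit: income exceeds $23,200 by $11,300, which is 8 full-or-partial $1,500 increments; reduction = 8 × $65 = $520, leaving $2,939.
First-Time Homebuyer Credit: $34,500 is at or below the $36,800 threshold, so the full $9,450 applies.
Total: $2,939 + $9,450 = $12,389.

$12,389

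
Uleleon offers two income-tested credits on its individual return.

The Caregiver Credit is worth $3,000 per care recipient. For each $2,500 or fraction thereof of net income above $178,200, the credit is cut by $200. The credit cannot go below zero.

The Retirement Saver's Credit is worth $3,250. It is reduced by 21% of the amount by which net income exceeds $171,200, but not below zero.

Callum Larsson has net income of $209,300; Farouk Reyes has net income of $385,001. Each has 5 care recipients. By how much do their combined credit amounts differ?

$12,400

Callum ($209,300): Caregiver Credit: base = 5 × $3,000 = $15,000. income exceeds $178,200 by $31,100, which is 13 full-or-partial $2,500 increments; reduction = 13 × $200 = $2,600, leaving $12,400. Retirement Saver's Credit: 21% of the $38,100 excess over $171,200 is $8,001 ≥ base, so the credit is $0. total $12,400 + $0 = $12,400
Farouk ($385,001): Caregiver Credit: base = 5 × $3,000 = $15,000. income exceeds $178,200 by $206,801 → 83 increments × $200 = $16,600 ≥ base, so the credit is $0. Retirement Saver's Credit: 21% of the $213,801 excess over $171,200 is $44,898.21 ≥ base, so the credit is $0. total $0 + $0 = $0
Difference: |$12,400 − $0| = $12,400.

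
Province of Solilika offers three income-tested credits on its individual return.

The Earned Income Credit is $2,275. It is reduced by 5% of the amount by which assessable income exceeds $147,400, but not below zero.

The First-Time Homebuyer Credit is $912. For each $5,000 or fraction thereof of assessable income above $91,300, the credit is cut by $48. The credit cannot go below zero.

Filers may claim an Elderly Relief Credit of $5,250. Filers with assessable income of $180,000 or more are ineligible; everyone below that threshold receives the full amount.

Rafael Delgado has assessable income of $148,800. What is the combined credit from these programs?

$7,791

Earned Income Credit: 5% of the $1,400 excess over $147,400 is $70; credit = $2,275 − $70 = $2,205.
First-Time Homebuyer Credit: income exceeds $91,300 by $57,500, which is 12 full-or-partial $5,000 increments; reduction = 12 × $48 = $576, leaving $336.
Elderly Relief Credit: $148,800 is below the $180,000 cutoff, so the full $5,250 applies.
Total: $2,205 + $336 + $5,250 = $7,791.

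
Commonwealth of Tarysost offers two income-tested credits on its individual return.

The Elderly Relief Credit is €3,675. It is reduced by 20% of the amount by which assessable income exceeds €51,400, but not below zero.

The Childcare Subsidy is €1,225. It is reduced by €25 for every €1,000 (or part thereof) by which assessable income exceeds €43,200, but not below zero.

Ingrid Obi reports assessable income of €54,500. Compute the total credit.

€3,980

Elderly Relief Credit: 20% of the €3,100 excess over €51,400 is €620; credit = €3,675 − €620 = €3,055.
Childcare Subsidy: income exceeds €43,200 by €11,300, which is 12 full-or-partial €1,000 increments; reduction = 12 × €25 = €300, leaving €925.
Total: €3,055 + €925 = €3,980.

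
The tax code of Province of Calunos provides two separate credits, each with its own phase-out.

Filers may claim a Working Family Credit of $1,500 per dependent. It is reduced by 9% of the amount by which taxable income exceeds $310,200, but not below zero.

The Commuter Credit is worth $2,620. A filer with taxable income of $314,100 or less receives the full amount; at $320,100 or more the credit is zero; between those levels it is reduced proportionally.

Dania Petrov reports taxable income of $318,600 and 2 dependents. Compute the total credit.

$2,899

Working Family Credit: base = 2 × $1,500 = $3,000. 9% of the $8,400 excess over $310,200 is $756; credit = $3,000 − $756 = $2,244.
Commuter Credit: $318,600 is $4,500 into a $6,000 phase-out range, leaving 1,500/6,000 of the credit: $2,620 × 1,500/6,000 = $655.
Total: $2,244 + $655 = $2,899.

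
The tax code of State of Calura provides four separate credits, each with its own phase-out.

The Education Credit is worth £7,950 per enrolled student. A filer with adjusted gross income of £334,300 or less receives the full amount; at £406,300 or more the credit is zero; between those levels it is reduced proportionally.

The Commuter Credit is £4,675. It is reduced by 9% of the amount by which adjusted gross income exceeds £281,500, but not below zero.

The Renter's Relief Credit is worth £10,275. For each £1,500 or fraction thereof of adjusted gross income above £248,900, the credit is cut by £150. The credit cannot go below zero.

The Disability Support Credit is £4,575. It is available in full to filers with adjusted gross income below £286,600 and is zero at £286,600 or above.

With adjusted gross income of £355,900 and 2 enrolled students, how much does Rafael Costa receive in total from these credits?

£11,130

Education Credit: base = 2 × £7,950 = £15,900. £355,900 is £21,600 into a £72,000 phase-out range, leaving 50,400/72,000 of the credit: £15,900 × 50,400/72,000 = £11,130.
Commuter Credit: 9% of the £74,400 excess over £281,500 is £6,696 ≥ base, so the credit is £0.
Renter's Relief Credit: income exceeds £248,900 by £107,000 → 72 increments × £150 = £10,800 ≥ base, so the credit is £0.
Disability Support Credit: £355,900 meets or exceeds the £286,600 cutoff, so the credit is £0.
Total: £11,130 + £0 + £0 + £0 = £11,130.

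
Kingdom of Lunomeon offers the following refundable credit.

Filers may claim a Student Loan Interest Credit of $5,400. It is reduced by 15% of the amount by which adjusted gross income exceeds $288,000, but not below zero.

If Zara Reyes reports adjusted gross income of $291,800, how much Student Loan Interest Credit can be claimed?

$4,830

Student Loan Interest Credit: 15% of the $3,800 excess over $288,000 is $570; credit = $5,400 − $570 = $4,830.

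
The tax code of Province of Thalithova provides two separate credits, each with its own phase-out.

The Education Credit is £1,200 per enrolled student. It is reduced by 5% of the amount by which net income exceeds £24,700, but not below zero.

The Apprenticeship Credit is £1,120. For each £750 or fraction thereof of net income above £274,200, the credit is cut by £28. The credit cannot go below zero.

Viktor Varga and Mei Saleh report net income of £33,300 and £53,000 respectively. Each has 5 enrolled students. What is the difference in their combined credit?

£985

Viktor (£33,300): Education Credit: base = 5 × £1,200 = £6,000. 5% of the £8,600 excess over £24,700 is £430; credit = £6,000 − £430 = £5,570. Apprenticeship Credit: £33,300 is at or below the £274,200 threshold, so the full £1,120 applies. total £5,570 + £1,120 = £6,690
Mei (£53,000): Education Credit: base = 5 × £1,200 = £6,000. 5% of the £28,300 excess over £24,700 is £1,415; credit = £6,000 − £1,415 = £4,585. Apprenticeship Credit: £53,000 is at or below the £274,200 threshold, so the full £1,120 applies. total £4,585 + £1,120 = £5,705
Difference: |£6,690 − £5,705| = £985.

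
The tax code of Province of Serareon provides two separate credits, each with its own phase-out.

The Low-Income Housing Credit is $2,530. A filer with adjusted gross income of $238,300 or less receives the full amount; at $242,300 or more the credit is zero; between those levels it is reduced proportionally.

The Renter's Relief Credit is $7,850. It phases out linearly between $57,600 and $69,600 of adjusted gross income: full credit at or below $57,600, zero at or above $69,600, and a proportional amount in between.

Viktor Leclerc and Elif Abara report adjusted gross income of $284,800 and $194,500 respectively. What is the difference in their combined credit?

Viktor ($284,800): Low-Income Housing Credit: $284,800 is at or above $242,300, so the credit is $0. Renter's Relief Credit: $284,800 is at or above $69,600, so the credit is $0. total $0 + $0 = $0
Elif ($194,500): Low-Income Housing Credit: $194,500 is at or below the $238,300 threshold, so the full $2,530 applies. Renter's Relief Credit: $194,500 is at or above $69,600, so the credit is $0. total $2,530 + $0 = $2,530
Difference: |$0 − $2,530| = $2,530.

$2,530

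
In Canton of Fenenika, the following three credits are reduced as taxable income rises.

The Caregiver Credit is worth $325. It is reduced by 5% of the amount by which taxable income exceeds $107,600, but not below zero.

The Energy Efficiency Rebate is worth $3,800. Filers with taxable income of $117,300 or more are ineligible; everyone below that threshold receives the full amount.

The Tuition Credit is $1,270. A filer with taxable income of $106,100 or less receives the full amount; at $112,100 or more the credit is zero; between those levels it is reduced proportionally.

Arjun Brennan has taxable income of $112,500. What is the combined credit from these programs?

$3,880

Caregiver Credit: 5% of the $4,900 excess over $107,600 is $245; credit = $325 − $245 = $80.
Energy Efficiency Rebate: $112,500 is below the $117,300 cutoff, so the full $3,800 applies.
Tuition Credit: $112,500 is at or above $112,100, so the credit is $0.
Total: $80 + $3,800 + $0 = $3,880.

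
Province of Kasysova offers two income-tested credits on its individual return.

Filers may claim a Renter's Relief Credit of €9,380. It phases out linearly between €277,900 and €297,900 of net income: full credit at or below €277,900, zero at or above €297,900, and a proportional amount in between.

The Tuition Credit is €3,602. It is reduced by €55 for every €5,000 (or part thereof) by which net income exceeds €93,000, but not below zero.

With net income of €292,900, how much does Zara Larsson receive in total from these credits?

Renter's Relief Credit: €292,900 is €15,000 into a €20,000 phase-out range, leaving 5,000/20,000 of the credit: €9,380 × 5,000/20,000 = €2,345.
Tuition Credit: income exceeds €93,000 by €199,900, which is 40 full-or-partial €5,000 increments; reduction = 40 × €55 = €2,200, leaving €1,402.
Total: €2,345 + €1,402 = €3,747.

€3,747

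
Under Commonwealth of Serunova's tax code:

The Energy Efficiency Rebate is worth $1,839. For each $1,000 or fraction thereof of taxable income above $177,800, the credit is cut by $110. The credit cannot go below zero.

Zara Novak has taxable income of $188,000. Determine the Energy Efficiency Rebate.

Energy Efficiency Rebate: income exceeds $177,800 by $10,200, which is 11 full-or-partial $1,000 increments; reduction = 11 × $110 = $1,210, leaving $629.

$629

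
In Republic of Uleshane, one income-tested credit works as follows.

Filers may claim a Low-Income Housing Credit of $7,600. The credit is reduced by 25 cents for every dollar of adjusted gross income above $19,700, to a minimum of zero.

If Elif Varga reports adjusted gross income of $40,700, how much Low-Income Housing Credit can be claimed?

$2,350

Low-Income Housing Credit: 25% of the $21,000 excess over $19,700 is $5,250; credit = $7,600 − $5,250 = $2,350.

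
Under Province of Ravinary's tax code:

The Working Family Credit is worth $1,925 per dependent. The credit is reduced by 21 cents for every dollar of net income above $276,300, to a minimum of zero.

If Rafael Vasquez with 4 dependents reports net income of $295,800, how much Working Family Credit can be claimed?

$3,605

Working Family Credit: base = 4 × $1,925 = $7,700. 21% of the $19,500 excess over $276,300 is $4,095; credit = $7,700 − $4,095 = $3,605.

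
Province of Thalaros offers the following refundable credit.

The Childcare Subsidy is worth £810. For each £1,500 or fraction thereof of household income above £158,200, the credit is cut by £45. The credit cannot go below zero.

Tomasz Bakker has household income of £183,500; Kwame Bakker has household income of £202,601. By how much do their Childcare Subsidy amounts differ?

Tomasz (£183,500): Childcare Subsidy: income exceeds £158,200 by £25,300, which is 17 full-or-partial £1,500 increments; reduction = 17 × £45 = £765, leaving £45.
Kwame (£202,601): Childcare Subsidy: income exceeds £158,200 by £44,401 → 30 increments × £45 = £1,350 ≥ base, so the credit is £0.
Difference: |£45 − £0| = £45.

£45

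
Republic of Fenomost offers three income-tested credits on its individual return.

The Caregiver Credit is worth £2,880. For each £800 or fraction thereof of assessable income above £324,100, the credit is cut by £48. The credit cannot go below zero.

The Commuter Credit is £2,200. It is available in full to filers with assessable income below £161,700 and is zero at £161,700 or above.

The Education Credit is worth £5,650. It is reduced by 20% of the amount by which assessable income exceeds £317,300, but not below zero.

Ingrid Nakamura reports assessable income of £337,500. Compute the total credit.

Caregiver Credit: income exceeds £324,100 by £13,400, which is 17 full-or-partial £800 increments; reduction = 17 × £48 = £816, leaving £2,064.
Commuter Credit: £337,500 meets or exceeds the £161,700 cutoff, so the credit is £0.
Education Credit: 20% of the £20,200 excess over £317,300 is £4,040; credit = £5,650 − £4,040 = £1,610.
Total: £2,064 + £0 + £1,610 = £3,674.

£3,674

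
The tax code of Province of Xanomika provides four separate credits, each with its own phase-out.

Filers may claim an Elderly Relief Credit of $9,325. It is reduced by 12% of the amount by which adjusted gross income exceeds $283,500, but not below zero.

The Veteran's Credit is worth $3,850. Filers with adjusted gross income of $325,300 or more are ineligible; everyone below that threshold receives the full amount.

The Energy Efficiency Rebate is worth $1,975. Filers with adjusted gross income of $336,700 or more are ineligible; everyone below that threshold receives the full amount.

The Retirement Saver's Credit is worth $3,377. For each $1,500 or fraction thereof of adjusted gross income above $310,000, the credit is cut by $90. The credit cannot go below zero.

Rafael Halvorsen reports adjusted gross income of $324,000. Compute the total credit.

Elderly Relief Credit: 12% of the $40,500 excess over $283,500 is $4,860; credit = $9,325 − $4,860 = $4,465.
Veteran's Credit: $324,000 is below the $325,300 cutoff, so the full $3,850 applies.
Energy Efficiency Rebate: $324,000 is below the $336,700 cutoff, so the full $1,975 applies.
Retirement Saver's Credit: income exceeds $310,000 by $14,000, which is 10 full-or-partial $1,500 increments; reduction = 10 × $90 = $900, leaving $2,477.
Total: $4,465 + $3,850 + $1,975 + $2,477 = $12,767.

$12,767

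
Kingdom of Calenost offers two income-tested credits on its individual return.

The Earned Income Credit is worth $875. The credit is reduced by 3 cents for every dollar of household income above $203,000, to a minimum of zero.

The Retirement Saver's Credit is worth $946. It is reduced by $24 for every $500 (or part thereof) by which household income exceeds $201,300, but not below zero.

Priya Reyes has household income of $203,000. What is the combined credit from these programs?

Earned Income Credit: $203,000 is at or below the $203,000 threshold, so the full $875 applies.
Retirement Saver's Credit: income exceeds $201,300 by $1,700, which is 4 full-or-partial $500 increments; reduction = 4 × $24 = $96, leaving $850.
Total: $875 + $850 = $1,725.

$1,725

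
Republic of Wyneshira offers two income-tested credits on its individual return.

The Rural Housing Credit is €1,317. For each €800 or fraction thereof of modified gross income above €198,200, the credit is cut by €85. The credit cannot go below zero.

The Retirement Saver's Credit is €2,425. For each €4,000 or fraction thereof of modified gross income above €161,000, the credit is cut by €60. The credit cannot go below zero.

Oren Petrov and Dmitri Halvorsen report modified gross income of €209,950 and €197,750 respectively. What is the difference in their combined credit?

Oren (€209,950): Rural Housing Credit: income exceeds €198,200 by €11,750, which is 15 full-or-partial €800 increments; reduction = 15 × €85 = €1,275, leaving €42. Retirement Saver's Credit: income exceeds €161,000 by €48,950, which is 13 full-or-partial €4,000 increments; reduction = 13 × €60 = €780, leaving €1,645. total €42 + €1,645 = €1,687
Dmitri (€197,750): Rural Housing Credit: €197,750 is at or below the €198,200 threshold, so the full €1,317 applies. Retirement Saver's Credit: income exceeds €161,000 by €36,750, which is 10 full-or-partial €4,000 increments; reduction = 10 × €60 = €600, leaving €1,825. total €1,317 + €1,825 = €3,142
Difference: |€1,687 − €3,142| = €1,455.

€1,455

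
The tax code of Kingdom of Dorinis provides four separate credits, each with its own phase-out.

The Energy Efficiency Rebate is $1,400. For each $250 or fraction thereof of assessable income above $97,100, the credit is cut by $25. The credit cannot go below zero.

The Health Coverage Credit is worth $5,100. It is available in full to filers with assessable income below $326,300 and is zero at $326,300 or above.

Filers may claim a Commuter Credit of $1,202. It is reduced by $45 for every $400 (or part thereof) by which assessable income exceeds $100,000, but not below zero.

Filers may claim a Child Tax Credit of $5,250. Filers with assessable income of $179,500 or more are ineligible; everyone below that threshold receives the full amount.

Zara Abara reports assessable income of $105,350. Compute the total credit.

Energy Efficiency Rebate: income exceeds $97,100 by $8,250, which is 33 full-or-partial $250 increments; reduction = 33 × $25 = $825, leaving $575.
Health Coverage Credit: $105,350 is below the $326,300 cutoff, so the full $5,100 applies.
Commuter Credit: income exceeds $100,000 by $5,350, which is 14 full-or-partial $400 increments; reduction = 14 × $45 = $630, leaving $572.
Child Tax Credit: $105,350 is below the $179,500 cutoff, so the full $5,250 applies.
Total: $575 + $5,100 + $572 + $5,250 = $11,497.

$11,497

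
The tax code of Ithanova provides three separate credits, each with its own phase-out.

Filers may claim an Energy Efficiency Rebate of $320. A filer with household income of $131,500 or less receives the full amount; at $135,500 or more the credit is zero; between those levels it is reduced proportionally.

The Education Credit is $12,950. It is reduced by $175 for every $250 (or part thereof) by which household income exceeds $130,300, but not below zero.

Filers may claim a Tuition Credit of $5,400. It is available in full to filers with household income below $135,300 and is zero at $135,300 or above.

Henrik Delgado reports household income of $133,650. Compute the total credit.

$16,048

Energy Efficiency Rebate: $133,650 is $2,150 into a $4,000 phase-out range, leaving 1,850/4,000 of the credit: $320 × 1,850/4,000 = $148.
Education Credit: income exceeds $130,300 by $3,350, which is 14 full-or-partial $250 increments; reduction = 14 × $175 = $2,450, leaving $10,500.
Tuition Credit: $133,650 is below the $135,300 cutoff, so the full $5,400 applies.
Total: $148 + $10,500 + $5,400 = $16,048.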